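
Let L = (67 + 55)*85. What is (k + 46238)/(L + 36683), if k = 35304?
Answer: 81542/47053 ≈ 1.7330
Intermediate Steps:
L = 10370 (L = 122*85 = 10370)
(k + 46238)/(L + 36683) = (35304 + 46238)/(10370 + 36683) = 81542/47053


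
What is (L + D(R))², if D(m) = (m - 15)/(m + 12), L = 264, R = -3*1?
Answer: 68644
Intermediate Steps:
R = -3
D(m) = (-15 + m)/(12 + m)
(L + D(R))² = (264 + (-15 - 3)/(12 - 3))² = (264 - 18/9)² = (264 + (⅑)*(-18))² = (264 - 2)² = 262² = 68644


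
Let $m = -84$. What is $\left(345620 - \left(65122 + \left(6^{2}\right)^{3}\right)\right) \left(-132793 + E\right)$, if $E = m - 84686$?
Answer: $-50875367046$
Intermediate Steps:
$E = -84770$ ($E = -84 - 84686 = -84770$)
$\left(345620 - \left(65122 + \left(6^{2}\right)^{3}\right)\right) \left(-132793 + E\right) = \left(345620 - \left(65122 + \left(6^{2}\right)^{3}\right)\right) \left(-132793 - 84770\right) = \left(345620 - 111778\right) \left(-217563\right) = 233842 \left(-217563\right) = -50875367046$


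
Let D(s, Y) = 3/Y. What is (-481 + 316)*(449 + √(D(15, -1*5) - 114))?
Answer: -74085 - 33*I*√2865 ≈ -74085.0 - 1766.3*I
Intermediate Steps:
(-481 + 316)*(449 + √(D(15, -1*5) - 114)) = (-481 + 316)*(449 + √(3/((-1*5)) - 114)) = -165*(449 + √(3/(-5) - 114)) = -165*(449 + √(3*(-⅕) - 114)) = -165*(449 + √(-⅗ - 114)) = -165*(449 + √(-573/5)) = -165*(449 + I*√2865/5) = -74085 - 33*I*√2865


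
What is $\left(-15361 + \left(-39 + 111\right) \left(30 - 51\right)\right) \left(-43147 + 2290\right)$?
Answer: $689380161$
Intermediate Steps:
$\left(-15361 + \left(-39 + 111\right) \left(30 - 51\right)\right) \left(-43147 + 2290\right) = \left(-15361 + 72 \left(-21\right)\right) \left(-40857\right) = \left(-15361 - 1512\right) \left(-40857\right) = \left(-16873\right) \left(-40857\right) = 689380161$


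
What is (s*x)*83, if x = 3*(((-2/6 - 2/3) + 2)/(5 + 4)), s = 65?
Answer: 5395/3 ≈ 1798.3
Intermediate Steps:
x = ⅓ (x = 3*(((-2*⅙ - 2*⅓) + 2)/9) = 3*(((-⅓ - ⅔) + 2)*(⅑)) = 3*((-1 + 2)*(⅑)) = 3*(1*(⅑)) = 3*(⅑) = ⅓ ≈ 0.33333)
(s*x)*83 = (65*(⅓))*83 = (65/3)*83 = 5395/3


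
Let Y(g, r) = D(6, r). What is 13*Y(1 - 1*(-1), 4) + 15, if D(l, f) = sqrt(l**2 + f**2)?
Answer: 15 + 26*sqrt(13) ≈ 108.74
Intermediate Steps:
D(l, f) = sqrt(f**2 + l**2)
Y(g, r) = sqrt(36 + r**2) (Y(g, r) = sqrt(r**2 + 6**2) = sqrt(r**2 + 36) = sqrt(36 + r**2))
13*Y(1 - 1*(-1), 4) + 15 = 13*sqrt(36 + 4**2) + 15 = 13*sqrt(36 + 16) + 15 = 13*sqrt(52) + 15 = 13*(2*sqrt(13)) + 15 = 26*sqrt(13) + 15 = 15 + 26*sqrt(13)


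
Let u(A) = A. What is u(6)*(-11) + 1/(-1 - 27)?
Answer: -1849/28 ≈ -66.036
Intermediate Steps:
u(6)*(-11) + 1/(-1 - 27) = 6*(-11) + 1/(-1 - 27) = -66 + 1/(-28) = -66 - 1/28 = -1849/28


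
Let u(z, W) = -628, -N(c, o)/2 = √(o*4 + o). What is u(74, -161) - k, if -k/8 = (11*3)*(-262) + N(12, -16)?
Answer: -69796 - 64*I*√5 ≈ -69796.0 - 143.11*I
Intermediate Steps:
N(c, o) = -2*√5*√o (N(c, o) = -2*√(o*4 + o) = -2*√(4*o + o) = -2*√5*√o)
k = 69168 + 64*I*√5 (k = -8*((11*3)*(-262) - 2*√5*√(-16)) = -8*(33*(-262) - 2*√5*4*I) = -8*(-8646 - 8*I*√5) = 69168 + 64*I*√5 ≈ 69168.0 + 143.11*I)
u(74, -161) - k = -628 - (69168 + 64*I*√5) = -628 + (-69168 - 64*I*√5) = -69796 - 64*I*√5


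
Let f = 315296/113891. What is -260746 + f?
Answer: -29696307390/113891 ≈ -2.6074e+5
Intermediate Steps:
f = 315296/113891 (f = 315296*(1/113891) = 315296/113891 ≈ 2.7684)
-260746 + f = -260746 + 315296/113891 = -29696307390/113891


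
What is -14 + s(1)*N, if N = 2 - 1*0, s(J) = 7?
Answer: 0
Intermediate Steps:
N = 2 (N = 2 + 0 = 2)
-14 + s(1)*N = -14 + 7*2 = -14 + 14 = 0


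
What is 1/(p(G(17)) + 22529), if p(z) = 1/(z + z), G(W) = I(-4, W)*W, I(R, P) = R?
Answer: 136/3063943 ≈ 4.4387e-5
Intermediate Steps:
G(W) = -4*W
p(z) = 1/(2*z)
1/(p(G(17)) + 22529) = 1/(1/(2*((-4*17))) + 22529) = 1/((½)/(-68) + 22529) = 1/((½)*(-1/68) + 22529) = 1/(-1/136 + 22529) = 1/(3063943/136) = 136/3063943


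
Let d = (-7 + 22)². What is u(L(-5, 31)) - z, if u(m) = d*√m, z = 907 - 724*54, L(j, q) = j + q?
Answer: 38189 + 225*√26 ≈ 39336.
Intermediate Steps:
z = -38189 (z = 907 - 39096 = -38189)
d = 225 (d = 15² = 225)
u(m) = 225*√m
u(L(-5, 31)) - z = 225*√(-5 + 31) - 1*(-38189) = 225*√26 + 38189 = 38189 + 225*√26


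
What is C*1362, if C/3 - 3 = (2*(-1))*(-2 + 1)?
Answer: 20430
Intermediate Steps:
C = 15 (C = 9 + 3*((2*(-1))*(-2 + 1)) = 9 + 3*(-2*(-1)) = 9 + 3*2 = 9 + 6 = 15)
C*1362 = 15*1362 = 20430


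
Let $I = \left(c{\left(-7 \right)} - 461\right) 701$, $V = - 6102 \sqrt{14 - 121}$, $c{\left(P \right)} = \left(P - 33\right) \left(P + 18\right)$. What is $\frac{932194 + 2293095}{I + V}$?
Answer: $- \frac{2037095757689}{402903904429} + \frac{19680713478 i \sqrt{107}}{402903904429} \approx -5.056 + 0.50528 i$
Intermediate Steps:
$c{\left(P \right)} = \left(-33 + P\right) \left(18 + P\right)$
$V = - 6102 i \sqrt{107}$ ($V = - 6102 \sqrt{-107} = - 6102 i \sqrt{107} \approx - 63120.0 i$)
$I = -631601$ ($I = \left(\left(-594 + \left(-7\right)^{2} - -105\right) - 461\right) 701 = \left(\left(-594 + 49 + 105\right) - 461\right) 701 = \left(-440 - 461\right) 701 = \left(-901\right) 701 = -631601$)
$\frac{932194 + 2293095}{I + V} = \frac{932194 + 2293095}{-631601 - 6102 i \sqrt{107}} = \frac{3225289}{-631601 - 6102 i \sqrt{107}}$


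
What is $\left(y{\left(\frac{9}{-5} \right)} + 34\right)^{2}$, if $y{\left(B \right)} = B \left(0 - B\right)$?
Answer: $\frac{591361}{625} \approx 946.18$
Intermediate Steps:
$y{\left(B \right)} = - B^{2}$ ($y{\left(B \right)} = B \left(- B\right) = - B^{2}$)
$\left(y{\left(\frac{9}{-5} \right)} + 34\right)^{2} = \left(- \left(\frac{9}{-5}\right)^{2} + 34\right)^{2} = \left(- \left(9 \left(- \frac{1}{5}\right)\right)^{2} + 34\right)^{2} = \left(- \left(- \frac{9}{5}\right)^{2} + 34\right)^{2} = \left(\left(-1\right) \frac{81}{25} + 34\right)^{2} = \left(- \frac{81}{25} + 34\right)^{2} = \left(\frac{769}{25}\right)^{2} = \frac{591361}{625}$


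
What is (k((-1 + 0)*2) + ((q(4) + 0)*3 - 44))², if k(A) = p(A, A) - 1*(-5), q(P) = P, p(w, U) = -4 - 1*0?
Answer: 961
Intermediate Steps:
p(w, U) = -4 (p(w, U) = -4 + 0 = -4)
k(A) = 1 (k(A) = -4 - 1*(-5) = -4 + 5 = 1)
(k((-1 + 0)*2) + ((q(4) + 0)*3 - 44))² = (1 + ((4 + 0)*3 - 44))² = (1 + (4*3 - 44))² = (1 + (12 - 44))² = (1 - 32)² = (-31)² = 961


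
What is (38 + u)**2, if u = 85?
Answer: 15129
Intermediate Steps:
(38 + u)**2 = (38 + 85)**2 = 123**2 = 15129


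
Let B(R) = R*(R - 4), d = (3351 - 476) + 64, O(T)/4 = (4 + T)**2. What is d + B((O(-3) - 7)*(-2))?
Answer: 2951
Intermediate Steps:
O(T) = 4*(4 + T)**2
d = 2939 (d = 2875 + 64 = 2939)
B(R) = R*(-4 + R)
d + B((O(-3) - 7)*(-2)) = 2939 + ((4*(4 - 3)**2 - 7)*(-2))*(-4 + (4*(4 - 3)**2 - 7)*(-2)) = 2939 + ((4*1**2 - 7)*(-2))*(-4 + (4*1**2 - 7)*(-2)) = 2939 + ((4*1 - 7)*(-2))*(-4 + (4*1 - 7)*(-2)) = 2939 + ((4 - 7)*(-2))*(-4 + (4 - 7)*(-2)) = 2939 + (-3*(-2))*(-4 - 3*(-2)) = 2939 + 6*(-4 + 6) = 2939 + 6*2 = 2939 + 12 = 2951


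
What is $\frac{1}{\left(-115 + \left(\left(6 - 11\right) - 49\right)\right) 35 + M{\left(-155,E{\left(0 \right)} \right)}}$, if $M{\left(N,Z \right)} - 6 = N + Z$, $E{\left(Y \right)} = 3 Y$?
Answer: $- \frac{1}{6064} \approx -0.00016491$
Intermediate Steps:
$M{\left(N,Z \right)} = 6 + N + Z$ ($M{\left(N,Z \right)} = 6 + \left(N + Z\right) = 6 + N + Z$)
$\frac{1}{\left(-115 + \left(\left(6 - 11\right) - 49\right)\right) 35 + M{\left(-155,E{\left(0 \right)} \right)}} = \frac{1}{\left(-115 + \left(\left(6 - 11\right) - 49\right)\right) 35 + \left(6 - 155 + 3 \cdot 0\right)} = \frac{1}{\left(-115 - 54\right) 35 + \left(6 - 155 + 0\right)} = \frac{1}{\left(-115 - 54\right) 35 - 149} = \frac{1}{\left(-169\right) 35 - 149} = \frac{1}{-5915 - 149} = \frac{1}{-6064} = - \frac{1}{6064}$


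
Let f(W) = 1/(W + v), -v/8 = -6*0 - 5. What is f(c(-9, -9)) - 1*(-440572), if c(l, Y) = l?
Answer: 13657733/31 ≈ 4.4057e+5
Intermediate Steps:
v = 40 (v = -8*(-6*0 - 5) = -8*(0 - 5) = -8*(-5) = 40)
f(W) = 1/(40 + W) (f(W) = 1/(W + 40) = 1/(40 + W))
f(c(-9, -9)) - 1*(-440572) = 1/(40 - 9) - 1*(-440572) = 1/31 + 440572 = 13657733/31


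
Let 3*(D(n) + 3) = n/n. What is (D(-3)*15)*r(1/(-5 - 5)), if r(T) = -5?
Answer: 200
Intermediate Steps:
D(n) = -8/3 (D(n) = -3 + (n/n)/3 = -3 + (⅓)*1 = -3 + ⅓ = -8/3)
(D(-3)*15)*r(1/(-5 - 5)) = -8/3*15*(-5) = -40*(-5) = 200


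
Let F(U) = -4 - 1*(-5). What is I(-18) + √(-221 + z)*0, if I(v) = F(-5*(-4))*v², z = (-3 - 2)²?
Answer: 324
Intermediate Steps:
F(U) = 1 (F(U) = -4 + 5 = 1)
z = 25 (z = (-5)² = 25)
I(v) = v² (I(v) = 1*v² = v²)
I(-18) + √(-221 + z)*0 = (-18)² + √(-221 + 25)*0 = 324 + √(-196)*0 = 324 + (14*I)*0 = 324 + 0 = 324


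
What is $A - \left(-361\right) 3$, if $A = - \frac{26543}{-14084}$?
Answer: $\frac{15279515}{14084} \approx 1084.9$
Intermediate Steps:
$A = \frac{26543}{14084}$ ($A = \left(-26543\right) \left(- \frac{1}{14084}\right) = \frac{26543}{14084} \approx 1.8846$)
$A - \left(-361\right) 3 = \frac{26543}{14084} - \left(-361\right) 3 = \frac{26543}{14084} - -1083 = \frac{26543}{14084} + 1083 = \frac{15279515}{14084}$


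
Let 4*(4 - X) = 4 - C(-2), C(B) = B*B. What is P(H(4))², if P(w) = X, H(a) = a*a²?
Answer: 16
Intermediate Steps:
C(B) = B²
H(a) = a³
X = 4 (X = 4 - (4 - 1*(-2)²)/4 = 4 - (4 - 1*4)/4 = 4 - (4 - 4)/4 = 4 - ¼*0 = 4 + 0 = 4)
P(w) = 4
P(H(4))² = 4² = 16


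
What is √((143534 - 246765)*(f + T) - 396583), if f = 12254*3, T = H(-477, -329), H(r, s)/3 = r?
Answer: 2*I*√911912761 ≈ 60396.0*I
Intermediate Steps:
H(r, s) = 3*r
T = -1431 (T = 3*(-477) = -1431)
f = 36762
√((143534 - 246765)*(f + T) - 396583) = √((143534 - 246765)*(36762 - 1431) - 396583) = √(-103231*35331 - 396583) = √(-3647254461 - 396583) = √(-3647651044) = 2*I*√911912761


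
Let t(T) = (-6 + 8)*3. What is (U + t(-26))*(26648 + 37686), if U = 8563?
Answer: 551278046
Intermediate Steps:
t(T) = 6 (t(T) = 2*3 = 6)
(U + t(-26))*(26648 + 37686) = (8563 + 6)*(26648 + 37686) = 8569*64334 = 551278046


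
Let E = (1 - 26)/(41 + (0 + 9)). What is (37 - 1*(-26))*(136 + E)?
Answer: 17073/2 ≈ 8536.5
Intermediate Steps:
E = -1/2 (E = -25/(41 + 9) = -25/50 = -25*1/50 = -1/2 ≈ -0.50000)
(37 - 1*(-26))*(136 + E) = (37 - 1*(-26))*(136 - 1/2) = (37 + 26)*(271/2) = 63*(271/2) = 17073/2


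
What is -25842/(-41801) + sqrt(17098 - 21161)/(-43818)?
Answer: 25842/41801 - I*sqrt(4063)/43818 ≈ 0.61821 - 0.0014547*I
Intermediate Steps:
-25842/(-41801) + sqrt(17098 - 21161)/(-43818) = -25842*(-1/41801) + sqrt(-4063)*(-1/43818) = 25842/41801 + (I*sqrt(4063))*(-1/43818) = 25842/41801 - I*sqrt(4063)/43818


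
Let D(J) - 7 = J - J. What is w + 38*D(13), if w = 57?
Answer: 323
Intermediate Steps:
D(J) = 7 (D(J) = 7 + (J - J) = 7 + 0 = 7)
w + 38*D(13) = 57 + 38*7 = 57 + 266 = 323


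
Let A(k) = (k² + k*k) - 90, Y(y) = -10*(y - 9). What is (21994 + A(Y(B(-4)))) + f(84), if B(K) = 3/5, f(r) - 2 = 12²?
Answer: 36162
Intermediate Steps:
f(r) = 146 (f(r) = 2 + 12² = 2 + 144 = 146)
B(K) = ⅗ (B(K) = 3*(⅕) = ⅗)
Y(y) = 90 - 10*y (Y(y) = -10*(-9 + y) = 90 - 10*y)
A(k) = -90 + 2*k² (A(k) = (k² + k²) - 90 = 2*k² - 90 = -90 + 2*k²)
(21994 + A(Y(B(-4)))) + f(84) = (21994 + (-90 + 2*(90 - 10*⅗)²)) + 146 = (21994 + (-90 + 2*(90 - 6)²)) + 146 = (21994 + (-90 + 2*84²)) + 146 = (21994 + (-90 + 2*7056)) + 146 = (21994 + (-90 + 14112)) + 146 = (21994 + 14022) + 146 = 36016 + 146 = 36162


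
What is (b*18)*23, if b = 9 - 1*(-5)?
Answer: 5796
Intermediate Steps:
b = 14 (b = 9 + 5 = 14)
(b*18)*23 = (14*18)*23 = 252*23 = 5796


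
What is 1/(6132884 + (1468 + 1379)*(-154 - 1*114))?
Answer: 1/5369888 ≈ 1.8622e-7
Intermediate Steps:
1/(6132884 + (1468 + 1379)*(-154 - 1*114)) = 1/(6132884 + 2847*(-154 - 114)) = 1/(6132884 + 2847*(-268)) = 1/(6132884 - 762996) = 1/5369888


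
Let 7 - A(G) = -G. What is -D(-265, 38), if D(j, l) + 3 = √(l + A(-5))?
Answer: 3 - 2*√10 ≈ -3.3246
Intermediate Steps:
A(G) = 7 + G (A(G) = 7 - (-1)*G = 7 + G)
D(j, l) = -3 + √(2 + l) (D(j, l) = -3 + √(l + (7 - 5)) = -3 + √(l + 2) = -3 + √(2 + l))
-D(-265, 38) = -(-3 + √(2 + 38)) = -(-3 + √40) = -(-3 + 2*√10) = 3 - 2*√10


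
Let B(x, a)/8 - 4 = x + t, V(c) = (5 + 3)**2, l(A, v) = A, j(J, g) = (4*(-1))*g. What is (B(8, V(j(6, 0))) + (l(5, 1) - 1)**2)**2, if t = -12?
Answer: 256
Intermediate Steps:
j(J, g) = -4*g
V(c) = 64 (V(c) = 8**2 = 64)
B(x, a) = -64 + 8*x (B(x, a) = 32 + 8*(x - 12) = 32 + 8*(-12 + x) = 32 + (-96 + 8*x) = -64 + 8*x)
(B(8, V(j(6, 0))) + (l(5, 1) - 1)**2)**2 = ((-64 + 8*8) + (5 - 1)**2)**2 = ((-64 + 64) + 4**2)**2 = (0 + 16)**2 = 16**2 = 256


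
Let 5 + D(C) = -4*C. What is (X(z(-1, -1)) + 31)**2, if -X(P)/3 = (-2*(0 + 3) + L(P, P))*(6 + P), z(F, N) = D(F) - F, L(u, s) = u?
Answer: 19321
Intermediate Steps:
D(C) = -5 - 4*C
z(F, N) = -5 - 5*F (z(F, N) = (-5 - 4*F) - F = -5 - 5*F)
X(P) = -3*(-6 + P)*(6 + P) (X(P) = -3*(-2*(0 + 3) + P)*(6 + P) = -3*(-2*3 + P)*(6 + P) = -3*(-6 + P)*(6 + P))
(X(z(-1, -1)) + 31)**2 = ((108 - 3*(-5 - 5*(-1))**2) + 31)**2 = ((108 - 3*(-5 + 5)**2) + 31)**2 = ((108 - 3*0**2) + 31)**2 = ((108 - 3*0) + 31)**2 = ((108 + 0) + 31)**2 = (108 + 31)**2 = 139**2 = 19321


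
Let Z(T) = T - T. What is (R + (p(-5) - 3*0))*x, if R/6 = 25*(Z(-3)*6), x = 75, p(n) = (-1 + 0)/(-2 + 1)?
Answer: 75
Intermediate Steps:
Z(T) = 0
p(n) = 1 (p(n) = -1/(-1) = -1*(-1) = 1)
R = 0 (R = 6*(25*(0*6)) = 6*(25*0) = 6*0 = 0)
(R + (p(-5) - 3*0))*x = (0 + (1 - 3*0))*75 = (0 + (1 + 0))*75 = (0 + 1)*75 = 1*75 = 75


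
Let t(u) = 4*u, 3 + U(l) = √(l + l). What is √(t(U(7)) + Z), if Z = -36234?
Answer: √(-36246 + 4*√14) ≈ 190.34*I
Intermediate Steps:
U(l) = -3 + √2*√l (U(l) = -3 + √(l + l) = -3 + √(2*l) = -3 + √2*√l)
√(t(U(7)) + Z) = √(4*(-3 + √2*√7) - 36234) = √(4*(-3 + √14) - 36234) = √((-12 + 4*√14) - 36234) = √(-36246 + 4*√14)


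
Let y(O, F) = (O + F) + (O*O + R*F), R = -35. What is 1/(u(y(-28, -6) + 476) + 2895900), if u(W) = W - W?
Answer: 1/2895900 ≈ 3.4532e-7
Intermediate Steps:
y(O, F) = O + O**2 - 34*F (y(O, F) = (O + F) + (O*O - 35*F) = (F + O) + (O**2 - 35*F) = O + O**2 - 34*F)
u(W) = 0
1/(u(y(-28, -6) + 476) + 2895900) = 1/(0 + 2895900) = 1/2895900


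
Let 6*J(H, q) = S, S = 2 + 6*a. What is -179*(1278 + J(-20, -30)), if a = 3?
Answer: -688076/3 ≈ -2.2936e+5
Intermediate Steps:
S = 20 (S = 2 + 6*3 = 2 + 18 = 20)
J(H, q) = 10/3 (J(H, q) = (⅙)*20 = 10/3)
-179*(1278 + J(-20, -30)) = -179*(1278 + 10/3) = -179*3844/3 = -1*688076/3 = -688076/3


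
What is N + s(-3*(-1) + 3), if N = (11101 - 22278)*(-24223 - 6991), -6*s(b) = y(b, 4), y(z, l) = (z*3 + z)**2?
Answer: 348878782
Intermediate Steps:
y(z, l) = 16*z**2 (y(z, l) = (3*z + z)**2 = (4*z)**2 = 16*z**2)
s(b) = -8*b**2/3
N = 348878878 (N = -11177*(-31214) = 348878878)
N + s(-3*(-1) + 3) = 348878878 - 8*(-3*(-1) + 3)**2/3 = 348878878 - 8*(3 + 3)**2/3 = 348878878 - 8/3*6**2 = 348878878 - 8/3*36 = 348878878 - 96 = 348878782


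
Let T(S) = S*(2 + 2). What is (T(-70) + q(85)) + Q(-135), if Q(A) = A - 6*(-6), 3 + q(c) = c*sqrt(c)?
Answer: -382 + 85*sqrt(85) ≈ 401.66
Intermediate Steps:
q(c) = -3 + c**(3/2) (q(c) = -3 + c*sqrt(c) = -3 + c**(3/2))
Q(A) = 36 + A (Q(A) = A + 36 = 36 + A)
T(S) = 4*S (T(S) = S*4 = 4*S)
(T(-70) + q(85)) + Q(-135) = (4*(-70) + (-3 + 85**(3/2))) + (36 - 135) = (-280 + (-3 + 85*sqrt(85))) - 99 = (-283 + 85*sqrt(85)) - 99 = -382 + 85*sqrt(85)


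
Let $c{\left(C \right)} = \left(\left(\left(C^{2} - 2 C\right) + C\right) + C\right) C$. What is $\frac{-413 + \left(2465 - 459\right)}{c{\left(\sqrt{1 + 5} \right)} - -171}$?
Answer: $\frac{10089}{1075} - \frac{354 \sqrt{6}}{1075} \approx 8.5785$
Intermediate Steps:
$c{\left(C \right)} = C^{3}$ ($c{\left(C \right)} = \left(\left(C^{2} - C\right) + C\right) C = C^{2} C = C^{3}$)
$\frac{-413 + \left(2465 - 459\right)}{c{\left(\sqrt{1 + 5} \right)} - -171} = \frac{-413 + \left(2465 - 459\right)}{\left(\sqrt{1 + 5}\right)^{3} - -171} = \frac{-413 + 2006}{\left(\sqrt{6}\right)^{3} + \left(-11 + 182\right)} = \frac{1593}{6 \sqrt{6} + 171} = \frac{1593}{171 + 6 \sqrt{6}}$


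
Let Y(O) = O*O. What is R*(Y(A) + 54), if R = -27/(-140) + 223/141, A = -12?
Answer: 1155891/3290 ≈ 351.33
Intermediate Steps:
Y(O) = O²
R = 35027/19740 (R = -27*(-1/140) + 223*(1/141) = 27/140 + 223/141 = 35027/19740 ≈ 1.7744)
R*(Y(A) + 54) = 35027*((-12)² + 54)/19740 = 35027*(144 + 54)/19740 = (35027/19740)*198 = 1155891/3290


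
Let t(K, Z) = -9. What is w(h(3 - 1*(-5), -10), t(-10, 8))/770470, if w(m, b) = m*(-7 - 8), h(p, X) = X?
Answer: 15/77047 ≈ 0.00019469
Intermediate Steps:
w(m, b) = -15*m (w(m, b) = m*(-15) = -15*m)
w(h(3 - 1*(-5), -10), t(-10, 8))/770470 = -15*(-10)/770470 = 150*(1/770470) = 15/77047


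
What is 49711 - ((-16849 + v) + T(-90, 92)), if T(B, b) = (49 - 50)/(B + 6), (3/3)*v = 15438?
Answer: 4294247/84 ≈ 51122.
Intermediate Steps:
v = 15438
T(B, b) = -1/(6 + B)
49711 - ((-16849 + v) + T(-90, 92)) = 49711 - ((-16849 + 15438) - 1/(6 - 90)) = 49711 - (-1411 - 1/(-84)) = 49711 - (-1411 - 1*(-1/84)) = 49711 - (-1411 + 1/84) = 49711 - 1*(-118523/84) = 49711 + 118523/84 = 4294247/84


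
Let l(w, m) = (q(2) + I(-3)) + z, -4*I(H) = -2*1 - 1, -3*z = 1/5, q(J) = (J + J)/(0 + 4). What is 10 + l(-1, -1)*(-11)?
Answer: -511/60 ≈ -8.5167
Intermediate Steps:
q(J) = J/2 (q(J) = (2*J)/4 = (2*J)*(¼) = J/2)
z = -1/15 (z = -1/(3*5) = -⅓*⅕ = -1/15 ≈ -0.066667)
I(H) = ¾ (I(H) = -(-2*1 - 1)/4 = -(-2 - 1)/4 = -¼*(-3) = ¾)
l(w, m) = 101/60 (l(w, m) = ((½)*2 + ¾) - 1/15 = (1 + ¾) - 1/15 = 7/4 - 1/15 = 101/60)
10 + l(-1, -1)*(-11) = 10 + (101/60)*(-11) = 10 - 1111/60 = -511/60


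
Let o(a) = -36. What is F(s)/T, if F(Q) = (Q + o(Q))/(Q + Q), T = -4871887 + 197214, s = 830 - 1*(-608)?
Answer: -701/6722179774 ≈ -1.0428e-7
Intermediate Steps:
s = 1438 (s = 830 + 608 = 1438)
T = -4674673
F(Q) = (-36 + Q)/(2*Q) (F(Q) = (Q - 36)/(Q + Q) = (-36 + Q)/((2*Q)) = (-36 + Q)*(1/(2*Q)) = (-36 + Q)/(2*Q))
F(s)/T = ((1/2)*(-36 + 1438)/1438)/(-4674673) = ((1/2)*(1/1438)*1402)*(-1/4674673) = (701/1438)*(-1/4674673) = -701/6722179774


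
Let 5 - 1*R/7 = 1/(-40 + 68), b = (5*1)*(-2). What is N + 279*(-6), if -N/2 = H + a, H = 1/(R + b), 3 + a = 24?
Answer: -169892/99 ≈ -1716.1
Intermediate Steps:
a = 21 (a = -3 + 24 = 21)
b = -10 (b = 5*(-2) = -10)
R = 139/4 (R = 35 - 7/(-40 + 68) = 35 - 7/28 = 35 - 7*1/28 = 35 - 1/4 = 139/4 ≈ 34.750)
H = 4/99 (H = 1/(139/4 - 10) = 1/(99/4) = 4/99 ≈ 0.040404)
N = -4166/99 (N = -2*(4/99 + 21) = -2*2083/99 = -4166/99 ≈ -42.081)
N + 279*(-6) = -4166/99 + 279*(-6) = -4166/99 - 1674 = -169892/99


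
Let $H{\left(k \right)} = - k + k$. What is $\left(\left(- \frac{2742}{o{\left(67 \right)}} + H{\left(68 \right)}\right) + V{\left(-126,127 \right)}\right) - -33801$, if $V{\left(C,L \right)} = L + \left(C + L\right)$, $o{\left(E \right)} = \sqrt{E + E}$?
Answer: $33929 - \frac{1371 \sqrt{134}}{67} \approx 33692.0$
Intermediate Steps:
$o{\left(E \right)} = \sqrt{2} \sqrt{E}$ ($o{\left(E \right)} = \sqrt{2 E} = \sqrt{2} \sqrt{E}$)
$V{\left(C,L \right)} = C + 2 L$
$H{\left(k \right)} = 0$
$\left(\left(- \frac{2742}{o{\left(67 \right)}} + H{\left(68 \right)}\right) + V{\left(-126,127 \right)}\right) - -33801 = \left(\left(- \frac{2742}{\sqrt{2} \sqrt{67}} + 0\right) + \left(-126 + 2 \cdot 127\right)\right) - -33801 = \left(\left(- \frac{2742}{\sqrt{134}} + 0\right) + \left(-126 + 254\right)\right) + 33801 = \left(\left(- 2742 \frac{\sqrt{134}}{134} + 0\right) + 128\right) + 33801 = \left(\left(- \frac{1371 \sqrt{134}}{67} + 0\right) + 128\right) + 33801 = \left(- \frac{1371 \sqrt{134}}{67} + 128\right) + 33801 = \left(128 - \frac{1371 \sqrt{134}}{67}\right) + 33801 = 33929 - \frac{1371 \sqrt{134}}{67}$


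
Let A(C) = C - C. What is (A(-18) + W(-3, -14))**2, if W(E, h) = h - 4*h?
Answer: 1764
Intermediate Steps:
A(C) = 0
W(E, h) = -3*h
(A(-18) + W(-3, -14))**2 = (0 - 3*(-14))**2 = (0 + 42)**2 = 42**2 = 1764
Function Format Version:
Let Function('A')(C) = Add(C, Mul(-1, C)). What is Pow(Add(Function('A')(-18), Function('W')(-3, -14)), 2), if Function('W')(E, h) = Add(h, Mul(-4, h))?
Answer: 1764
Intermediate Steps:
Function('A')(C) = 0
Function('W')(E, h) = Mul(-3, h)
Pow(Add(Function('A')(-18), Function('W')(-3, -14)), 2) = Pow(Add(0, Mul(-3, -14)), 2) = Pow(Add(0, 42), 2) = Pow(42, 2) = 1764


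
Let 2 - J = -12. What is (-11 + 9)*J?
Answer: -28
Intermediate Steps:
J = 14 (J = 2 - 1*(-12) = 2 + 12 = 14)
(-11 + 9)*J = (-11 + 9)*14 = -2*14 = -28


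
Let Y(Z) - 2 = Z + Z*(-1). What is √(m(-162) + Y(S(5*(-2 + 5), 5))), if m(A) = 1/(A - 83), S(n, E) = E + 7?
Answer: √2445/35 ≈ 1.4128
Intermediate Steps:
S(n, E) = 7 + E
m(A) = 1/(-83 + A)
Y(Z) = 2 (Y(Z) = 2 + (Z + Z*(-1)) = 2 + (Z - Z) = 2 + 0 = 2)
√(m(-162) + Y(S(5*(-2 + 5), 5))) = √(1/(-83 - 162) + 2) = √(1/(-245) + 2) = √(-1/245 + 2) = √(489/245) = √2445/35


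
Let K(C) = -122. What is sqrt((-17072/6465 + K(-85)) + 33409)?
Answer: sqrt(1391160571095)/6465 ≈ 182.44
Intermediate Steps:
sqrt((-17072/6465 + K(-85)) + 33409) = sqrt((-17072/6465 - 122) + 33409) = sqrt(-805802/6465 + 33409) = sqrt(215183383/6465) = sqrt(1391160571095)/6465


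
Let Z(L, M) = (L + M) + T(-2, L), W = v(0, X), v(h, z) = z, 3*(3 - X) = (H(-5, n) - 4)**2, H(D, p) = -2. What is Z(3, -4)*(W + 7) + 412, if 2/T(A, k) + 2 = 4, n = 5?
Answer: 412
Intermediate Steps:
X = -9 (X = 3 - (-2 - 4)**2/3 = 3 - 1/3*(-6)**2 = 3 - 1/3*36 = 3 - 12 = -9)
T(A, k) = 1 (T(A, k) = 2/(-2 + 4) = 2/2 = 2*(1/2) = 1)
W = -9
Z(L, M) = 1 + L + M (Z(L, M) = (L + M) + 1 = 1 + L + M)
Z(3, -4)*(W + 7) + 412 = (1 + 3 - 4)*(-9 + 7) + 412 = 0*(-2) + 412 = 0 + 412 = 412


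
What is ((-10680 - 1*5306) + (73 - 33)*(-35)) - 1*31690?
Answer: -49076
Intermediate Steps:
((-10680 - 1*5306) + (73 - 33)*(-35)) - 1*31690 = ((-10680 - 5306) + 40*(-35)) - 31690 = (-15986 - 1400) - 31690 = -17386 - 31690 = -49076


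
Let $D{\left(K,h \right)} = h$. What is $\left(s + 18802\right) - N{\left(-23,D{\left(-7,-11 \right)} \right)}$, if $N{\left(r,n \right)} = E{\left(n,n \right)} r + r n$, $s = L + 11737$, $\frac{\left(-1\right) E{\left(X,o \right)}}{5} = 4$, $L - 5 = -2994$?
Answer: $26837$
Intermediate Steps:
$L = -2989$ ($L = 5 - 2994 = -2989$)
$E{\left(X,o \right)} = -20$ ($E{\left(X,o \right)} = \left(-5\right) 4 = -20$)
$s = 8748$ ($s = -2989 + 11737 = 8748$)
$N{\left(r,n \right)} = - 20 r + n r$ ($N{\left(r,n \right)} = - 20 r + r n = - 20 r + n r$)
$\left(s + 18802\right) - N{\left(-23,D{\left(-7,-11 \right)} \right)} = \left(8748 + 18802\right) - - 23 \left(-20 - 11\right) = 27550 - \left(-23\right) \left(-31\right) = 27550 - 713 = 26837$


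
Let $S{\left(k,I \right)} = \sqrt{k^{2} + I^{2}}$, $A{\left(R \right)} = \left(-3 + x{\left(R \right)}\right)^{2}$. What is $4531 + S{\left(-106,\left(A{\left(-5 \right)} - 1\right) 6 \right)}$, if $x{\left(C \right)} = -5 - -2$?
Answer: $4531 + 2 \sqrt{13834} \approx 4766.2$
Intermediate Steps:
$x{\left(C \right)} = -3$ ($x{\left(C \right)} = -5 + 2 = -3$)
$A{\left(R \right)} = 36$ ($A{\left(R \right)} = \left(-3 - 3\right)^{2} = \left(-6\right)^{2} = 36$)
$S{\left(k,I \right)} = \sqrt{I^{2} + k^{2}}$
$4531 + S{\left(-106,\left(A{\left(-5 \right)} - 1\right) 6 \right)} = 4531 + \sqrt{\left(\left(36 - 1\right) 6\right)^{2} + \left(-106\right)^{2}} = 4531 + \sqrt{\left(35 \cdot 6\right)^{2} + 11236} = 4531 + \sqrt{210^{2} + 11236} = 4531 + \sqrt{44100 + 11236} = 4531 + \sqrt{55336} = 4531 + 2 \sqrt{13834}$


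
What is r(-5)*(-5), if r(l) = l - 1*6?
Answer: 55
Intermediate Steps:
r(l) = -6 + l (r(l) = l - 6 = -6 + l)
r(-5)*(-5) = (-6 - 5)*(-5) = -11*(-5) = 55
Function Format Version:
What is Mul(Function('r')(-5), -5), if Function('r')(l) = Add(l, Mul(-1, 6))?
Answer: 55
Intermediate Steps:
Function('r')(l) = Add(-6, l) (Function('r')(l) = Add(l, -6) = Add(-6, l))
Mul(Function('r')(-5), -5) = Mul(Add(-6, -5), -5) = Mul(-11, -5) = 55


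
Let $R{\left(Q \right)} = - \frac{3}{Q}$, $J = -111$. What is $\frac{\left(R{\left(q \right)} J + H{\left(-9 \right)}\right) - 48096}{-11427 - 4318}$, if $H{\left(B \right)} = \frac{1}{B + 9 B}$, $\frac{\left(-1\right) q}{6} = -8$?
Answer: $\frac{34624133}{11336400} \approx 3.0542$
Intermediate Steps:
$q = 48$ ($q = \left(-6\right) \left(-8\right) = 48$)
$H{\left(B \right)} = \frac{1}{10 B}$
$\frac{\left(R{\left(q \right)} J + H{\left(-9 \right)}\right) - 48096}{-11427 - 4318} = \frac{\left(- \frac{3}{48} \left(-111\right) + \frac{1}{10 \left(-9\right)}\right) - 48096}{-11427 - 4318} = \frac{\left(\left(-3\right) \frac{1}{48} \left(-111\right) + \frac{1}{10} \left(- \frac{1}{9}\right)\right) - 48096}{-15745} = \left(\left(\left(- \frac{1}{16}\right) \left(-111\right) - \frac{1}{90}\right) - 48096\right) \left(- \frac{1}{15745}\right) = \left(\left(\frac{111}{16} - \frac{1}{90}\right) - 48096\right) \left(- \frac{1}{15745}\right) = \left(\frac{4987}{720} - 48096\right) \left(- \frac{1}{15745}\right) = \left(- \frac{34624133}{720}\right) \left(- \frac{1}{15745}\right) = \frac{34624133}{11336400}$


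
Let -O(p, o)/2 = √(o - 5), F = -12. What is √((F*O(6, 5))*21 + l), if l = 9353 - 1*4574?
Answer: 9*√59 ≈ 69.130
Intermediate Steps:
O(p, o) = -2*√(-5 + o) (O(p, o) = -2*√(o - 5) = -2*√(-5 + o))
l = 4779 (l = 9353 - 4574 = 4779)
√((F*O(6, 5))*21 + l) = √(-(-24)*√(-5 + 5)*21 + 4779) = √(-(-24)*√0*21 + 4779) = √(-(-24)*0*21 + 4779) = √(-12*0*21 + 4779) = √(0*21 + 4779) = √(0 + 4779) = √4779 = 9*√59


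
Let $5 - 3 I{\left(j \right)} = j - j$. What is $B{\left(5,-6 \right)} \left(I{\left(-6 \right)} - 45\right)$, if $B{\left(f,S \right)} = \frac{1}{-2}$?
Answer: $\frac{65}{3} \approx 21.667$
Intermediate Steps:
$B{\left(f,S \right)} = - \frac{1}{2}$
$I{\left(j \right)} = \frac{5}{3}$ ($I{\left(j \right)} = \frac{5}{3} - \frac{j - j}{3} = \frac{5}{3} - 0 = \frac{5}{3} + 0 = \frac{5}{3}$)
$B{\left(5,-6 \right)} \left(I{\left(-6 \right)} - 45\right) = - \frac{\frac{5}{3} - 45}{2} = \left(- \frac{1}{2}\right) \left(- \frac{130}{3}\right) = \frac{65}{3}$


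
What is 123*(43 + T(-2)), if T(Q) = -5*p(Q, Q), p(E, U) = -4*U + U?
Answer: 1599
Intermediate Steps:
p(E, U) = -3*U
T(Q) = 15*Q (T(Q) = -(-15)*Q = 15*Q)
123*(43 + T(-2)) = 123*(43 + 15*(-2)) = 123*(43 - 30) = 123*13 = 1599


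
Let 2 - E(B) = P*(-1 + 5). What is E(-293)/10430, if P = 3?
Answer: -1/1043 ≈ -0.00095877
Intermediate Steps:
E(B) = -10 (E(B) = 2 - 3*(-1 + 5) = 2 - 3*4 = 2 - 1*12 = 2 - 12 = -10)
E(-293)/10430 = -10/10430 = -10*1/10430 = -1/1043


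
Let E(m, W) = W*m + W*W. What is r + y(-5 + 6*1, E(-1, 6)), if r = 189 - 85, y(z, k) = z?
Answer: 105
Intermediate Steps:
E(m, W) = W² + W*m (E(m, W) = W*m + W² = W² + W*m)
r = 104
r + y(-5 + 6*1, E(-1, 6)) = 104 + (-5 + 6*1) = 104 + (-5 + 6) = 104 + 1 = 105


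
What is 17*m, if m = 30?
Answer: 510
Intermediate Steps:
17*m = 17*30 = 510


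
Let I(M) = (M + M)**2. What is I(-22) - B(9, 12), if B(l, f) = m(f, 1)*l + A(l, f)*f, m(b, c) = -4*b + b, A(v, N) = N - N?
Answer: 2260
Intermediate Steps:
A(v, N) = 0
m(b, c) = -3*b
I(M) = 4*M**2 (I(M) = (2*M)**2 = 4*M**2)
B(l, f) = -3*f*l (B(l, f) = (-3*f)*l + 0*f = -3*f*l + 0 = -3*f*l)
I(-22) - B(9, 12) = 4*(-22)**2 - (-3)*12*9 = 4*484 - 1*(-324) = 1936 + 324 = 2260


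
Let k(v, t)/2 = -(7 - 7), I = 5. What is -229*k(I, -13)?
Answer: 0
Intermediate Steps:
k(v, t) = 0 (k(v, t) = 2*(-(7 - 7)) = 2*(-1*0) = 2*0 = 0)
-229*k(I, -13) = -229*0 = 0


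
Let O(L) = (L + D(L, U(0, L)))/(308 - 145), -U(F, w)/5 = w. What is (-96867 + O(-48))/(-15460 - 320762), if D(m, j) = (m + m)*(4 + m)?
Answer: 1753905/6089354 ≈ 0.28803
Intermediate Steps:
U(F, w) = -5*w
D(m, j) = 2*m*(4 + m) (D(m, j) = (2*m)*(4 + m) = 2*m*(4 + m))
O(L) = L/163 + 2*L*(4 + L)/163 (O(L) = (L + 2*L*(4 + L))/(308 - 145) = (L + 2*L*(4 + L))/163 = (L + 2*L*(4 + L))*(1/163) = L/163 + 2*L*(4 + L)/163)
(-96867 + O(-48))/(-15460 - 320762) = (-96867 + (1/163)*(-48)*(9 + 2*(-48)))/(-15460 - 320762) = (-96867 + (1/163)*(-48)*(9 - 96))/(-336222) = (-96867 + (1/163)*(-48)*(-87))*(-1/336222) = (-96867 + 4176/163)*(-1/336222) = -15785145/163*(-1/336222) = 1753905/6089354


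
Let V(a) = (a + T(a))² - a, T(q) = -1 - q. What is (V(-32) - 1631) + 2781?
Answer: 1183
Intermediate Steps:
V(a) = 1 - a (V(a) = (a + (-1 - a))² - a = (-1)² - a = 1 - a)
(V(-32) - 1631) + 2781 = ((1 - 1*(-32)) - 1631) + 2781 = ((1 + 32) - 1631) + 2781 = (33 - 1631) + 2781 = -1598 + 2781 = 1183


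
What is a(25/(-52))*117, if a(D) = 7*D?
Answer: -1575/4 ≈ -393.75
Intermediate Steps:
a(25/(-52))*117 = (7*(25/(-52)))*117 = (7*(25*(-1/52)))*117 = (7*(-25/52))*117 = -175/52*117 = -1575/4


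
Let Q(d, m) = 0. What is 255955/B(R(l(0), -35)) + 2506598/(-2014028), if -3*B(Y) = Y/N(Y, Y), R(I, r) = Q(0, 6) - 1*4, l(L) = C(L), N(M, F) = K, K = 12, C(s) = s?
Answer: 2319751162031/1007014 ≈ 2.3036e+6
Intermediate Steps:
N(M, F) = 12
l(L) = L
R(I, r) = -4 (R(I, r) = 0 - 1*4 = 0 - 4 = -4)
B(Y) = -Y/36 (B(Y) = -Y/(3*12) = -Y/36)
255955/B(R(l(0), -35)) + 2506598/(-2014028) = 255955/((-1/36*(-4))) + 2506598/(-2014028) = 255955/(⅑) + 2506598*(-1/2014028) = 255955*9 - 1253299/1007014 = 2303595 - 1253299/1007014 = 2319751162031/1007014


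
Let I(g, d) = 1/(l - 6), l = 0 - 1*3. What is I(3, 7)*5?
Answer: -5/9 ≈ -0.55556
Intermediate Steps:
l = -3 (l = 0 - 3 = -3)
I(g, d) = -⅑ (I(g, d) = 1/(-3 - 6) = 1/(-9) = -⅑)
I(3, 7)*5 = -⅑*5 = -5/9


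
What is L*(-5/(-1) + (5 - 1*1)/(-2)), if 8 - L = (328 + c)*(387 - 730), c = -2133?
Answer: -1857321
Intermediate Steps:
L = -619107 (L = 8 - (328 - 2133)*(387 - 730) = 8 - (-1805)*(-343) = 8 - 1*619115 = 8 - 619115 = -619107)
L*(-5/(-1) + (5 - 1*1)/(-2)) = -619107*(-5/(-1) + (5 - 1*1)/(-2)) = -619107*(-5*(-1) + (5 - 1)*(-1/2)) = -619107*(5 + 4*(-1/2)) = -619107*(5 - 2) = -619107*3 = -1857321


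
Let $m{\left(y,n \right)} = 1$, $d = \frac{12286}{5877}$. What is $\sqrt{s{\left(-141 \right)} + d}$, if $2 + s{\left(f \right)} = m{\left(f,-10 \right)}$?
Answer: $\frac{\sqrt{4185077}}{1959} \approx 1.0443$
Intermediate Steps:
$d = \frac{12286}{5877}$ ($d = 12286 \cdot \frac{1}{5877} = \frac{12286}{5877} \approx 2.0905$)
$s{\left(f \right)} = -1$ ($s{\left(f \right)} = -2 + 1 = -1$)
$\sqrt{s{\left(-141 \right)} + d} = \sqrt{-1 + \frac{12286}{5877}} = \sqrt{\frac{6409}{5877}} = \frac{\sqrt{4185077}}{1959}$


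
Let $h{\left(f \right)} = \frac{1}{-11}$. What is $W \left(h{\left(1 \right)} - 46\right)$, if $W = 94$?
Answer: $- \frac{47658}{11} \approx -4332.5$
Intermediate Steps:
$h{\left(f \right)} = - \frac{1}{11}$
$W \left(h{\left(1 \right)} - 46\right) = 94 \left(- \frac{1}{11} - 46\right) = 94 \left(- \frac{507}{11}\right) = - \frac{47658}{11}$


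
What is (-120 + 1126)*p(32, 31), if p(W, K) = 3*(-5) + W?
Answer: 17102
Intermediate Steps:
p(W, K) = -15 + W
(-120 + 1126)*p(32, 31) = (-120 + 1126)*(-15 + 32) = 1006*17 = 17102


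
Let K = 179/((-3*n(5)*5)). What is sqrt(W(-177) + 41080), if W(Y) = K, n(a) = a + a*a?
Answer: sqrt(36971642)/30 ≈ 202.68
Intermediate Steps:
n(a) = a + a**2
K = -179/450 (K = 179/((-15*(1 + 5)*5)) = 179/((-15*6*5)) = 179/((-3*30*5)) = 179/((-90*5)) = 179/(-450) = 179*(-1/450) = -179/450 ≈ -0.39778)
W(Y) = -179/450
sqrt(W(-177) + 41080) = sqrt(-179/450 + 41080) = sqrt(18485821/450) = sqrt(36971642)/30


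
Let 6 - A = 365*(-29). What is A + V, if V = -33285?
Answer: -22694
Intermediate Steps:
A = 10591 (A = 6 - 365*(-29) = 6 - 1*(-10585) = 6 + 10585 = 10591)
A + V = 10591 - 33285 = -22694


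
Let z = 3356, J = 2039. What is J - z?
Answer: -1317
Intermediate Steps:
J - z = 2039 - 1*3356 = 2039 - 3356 = -1317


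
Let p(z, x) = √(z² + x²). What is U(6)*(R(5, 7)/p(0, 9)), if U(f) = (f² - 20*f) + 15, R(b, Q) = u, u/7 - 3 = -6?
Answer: 161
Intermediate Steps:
u = -21 (u = 21 + 7*(-6) = 21 - 42 = -21)
p(z, x) = √(x² + z²)
R(b, Q) = -21
U(f) = 15 + f² - 20*f
U(6)*(R(5, 7)/p(0, 9)) = (15 + 6² - 20*6)*(-21/√(9² + 0²)) = (15 + 36 - 120)*(-21/√(81 + 0)) = -(-1449)/(√81) = -(-1449)/9 = -69*(-7/3) = 161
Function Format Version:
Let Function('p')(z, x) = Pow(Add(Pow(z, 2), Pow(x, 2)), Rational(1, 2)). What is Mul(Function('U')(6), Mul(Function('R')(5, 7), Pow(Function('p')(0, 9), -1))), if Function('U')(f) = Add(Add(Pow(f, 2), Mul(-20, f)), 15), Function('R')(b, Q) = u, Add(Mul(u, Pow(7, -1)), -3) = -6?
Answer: 161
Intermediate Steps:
u = -21 (u = Add(21, Mul(7, -6)) = Add(21, -42) = -21)
Function('p')(z, x) = Pow(Add(Pow(x, 2), Pow(z, 2)), Rational(1, 2))
Function('R')(b, Q) = -21
Function('U')(f) = Add(15, Pow(f, 2), Mul(-20, f))
Mul(Function('U')(6), Mul(Function('R')(5, 7), Pow(Function('p')(0, 9), -1))) = Mul(Add(15, Pow(6, 2), Mul(-20, 6)), Mul(-21, Pow(Pow(Add(Pow(9, 2), Pow(0, 2)), Rational(1, 2)), -1))) = Mul(Add(15, 36, -120), Mul(-21, Pow(Pow(Add(81, 0), Rational(1, 2)), -1))) = Mul(-69, Mul(-21, Pow(Pow(81, Rational(1, 2)), -1))) = Mul(-69, Mul(-21, Pow(9, -1))) = Mul(-69, Mul(-21, Rational(1, 9))) = Mul(-69, Rational(-7, 3)) = 161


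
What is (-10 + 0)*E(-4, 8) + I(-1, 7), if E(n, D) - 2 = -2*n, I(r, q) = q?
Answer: -93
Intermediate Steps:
E(n, D) = 2 - 2*n
(-10 + 0)*E(-4, 8) + I(-1, 7) = (-10 + 0)*(2 - 2*(-4)) + 7 = -10*(2 + 8) + 7 = -10*10 + 7 = -100 + 7 = -93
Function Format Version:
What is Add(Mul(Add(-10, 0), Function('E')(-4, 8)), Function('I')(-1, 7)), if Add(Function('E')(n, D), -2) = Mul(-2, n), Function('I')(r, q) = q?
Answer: -93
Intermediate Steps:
Function('E')(n, D) = Add(2, Mul(-2, n))
Add(Mul(Add(-10, 0), Function('E')(-4, 8)), Function('I')(-1, 7)) = Add(Mul(Add(-10, 0), Add(2, Mul(-2, -4))), 7) = Add(Mul(-10, Add(2, 8)), 7) = Add(Mul(-10, 10), 7) = Add(-100, 7) = -93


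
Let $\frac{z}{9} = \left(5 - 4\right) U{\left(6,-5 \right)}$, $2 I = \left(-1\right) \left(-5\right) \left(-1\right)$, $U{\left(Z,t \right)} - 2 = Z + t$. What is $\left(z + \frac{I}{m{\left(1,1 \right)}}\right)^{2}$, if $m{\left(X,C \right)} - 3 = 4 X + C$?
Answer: $\frac{182329}{256} \approx 712.22$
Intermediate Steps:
$U{\left(Z,t \right)} = 2 + Z + t$ ($U{\left(Z,t \right)} = 2 + \left(Z + t\right) = 2 + Z + t$)
$m{\left(X,C \right)} = 3 + C + 4 X$ ($m{\left(X,C \right)} = 3 + \left(4 X + C\right) = 3 + \left(C + 4 X\right) = 3 + C + 4 X$)
$I = - \frac{5}{2}$ ($I = \frac{\left(-1\right) \left(-5\right) \left(-1\right)}{2} = \frac{5 \left(-1\right)}{2} = \frac{1}{2} \left(-5\right) = - \frac{5}{2} \approx -2.5$)
$z = 27$ ($z = 9 \left(5 - 4\right) \left(2 + 6 - 5\right) = 9 \cdot 1 \cdot 3 = 9 \cdot 3 = 27$)
$\left(z + \frac{I}{m{\left(1,1 \right)}}\right)^{2} = \left(27 - \frac{5}{2 \left(3 + 1 + 4 \cdot 1\right)}\right)^{2} = \left(27 - \frac{5}{2 \left(3 + 1 + 4\right)}\right)^{2} = \left(27 - \frac{5}{2 \cdot 8}\right)^{2} = \left(27 - \frac{5}{16}\right)^{2} = \left(\frac{427}{16}\right)^{2} = \frac{182329}{256}$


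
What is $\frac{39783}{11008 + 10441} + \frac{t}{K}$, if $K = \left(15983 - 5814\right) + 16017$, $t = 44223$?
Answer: $\frac{22362885}{6310826} \approx 3.5436$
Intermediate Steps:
$K = 26186$ ($K = 10169 + 16017 = 26186$)
$\frac{39783}{11008 + 10441} + \frac{t}{K} = \frac{39783}{11008 + 10441} + \frac{44223}{26186} = \frac{39783}{21449} + 44223 \cdot \frac{1}{26186} = 39783 \cdot \frac{1}{21449} + \frac{44223}{26186} = \frac{447}{241} + \frac{44223}{26186} = \frac{22362885}{6310826}$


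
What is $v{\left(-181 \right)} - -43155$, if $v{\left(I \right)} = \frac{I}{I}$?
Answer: $43156$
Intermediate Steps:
$v{\left(I \right)} = 1$
$v{\left(-181 \right)} - -43155 = 1 - -43155 = 1 + 43155 = 43156$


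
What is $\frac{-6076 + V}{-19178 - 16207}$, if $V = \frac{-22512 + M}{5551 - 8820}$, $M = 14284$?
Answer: $\frac{6618072}{38557855} \approx 0.17164$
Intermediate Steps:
$V = \frac{8228}{3269}$ ($V = \frac{-22512 + 14284}{5551 - 8820} = - \frac{8228}{-3269} = \left(-8228\right) \left(- \frac{1}{3269}\right) = \frac{8228}{3269} \approx 2.517$)
$\frac{-6076 + V}{-19178 - 16207} = \frac{-6076 + \frac{8228}{3269}}{-19178 - 16207} = - \frac{19854216}{3269 \left(-19178 - 16207\right)} = - \frac{19854216}{3269 \left(-35385\right)} = \left(- \frac{19854216}{3269}\right) \left(- \frac{1}{35385}\right) = \frac{6618072}{38557855}$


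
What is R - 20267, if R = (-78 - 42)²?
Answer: -5867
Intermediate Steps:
R = 14400 (R = (-120)² = 14400)
R - 20267 = 14400 - 20267 = -5867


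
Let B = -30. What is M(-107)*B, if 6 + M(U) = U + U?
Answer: 6600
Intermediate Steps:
M(U) = -6 + 2*U (M(U) = -6 + (U + U) = -6 + 2*U)
M(-107)*B = (-6 + 2*(-107))*(-30) = (-6 - 214)*(-30) = -220*(-30) = 6600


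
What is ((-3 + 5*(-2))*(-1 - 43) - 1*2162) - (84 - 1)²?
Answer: -8479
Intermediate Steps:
((-3 + 5*(-2))*(-1 - 43) - 1*2162) - (84 - 1)² = ((-3 - 10)*(-44) - 2162) - 1*83² = (-13*(-44) - 2162) - 1*6889 = (572 - 2162) - 6889 = -1590 - 6889 = -8479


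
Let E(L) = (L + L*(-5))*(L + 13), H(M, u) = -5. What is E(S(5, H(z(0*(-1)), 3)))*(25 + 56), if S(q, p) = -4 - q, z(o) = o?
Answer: 11664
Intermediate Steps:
E(L) = -4*L*(13 + L) (E(L) = (L - 5*L)*(13 + L) = (-4*L)*(13 + L) = -4*L*(13 + L))
E(S(5, H(z(0*(-1)), 3)))*(25 + 56) = (-4*(-4 - 1*5)*(13 + (-4 - 1*5)))*(25 + 56) = -4*(-4 - 5)*(13 + (-4 - 5))*81 = -4*(-9)*(13 - 9)*81 = -4*(-9)*4*81 = 144*81 = 11664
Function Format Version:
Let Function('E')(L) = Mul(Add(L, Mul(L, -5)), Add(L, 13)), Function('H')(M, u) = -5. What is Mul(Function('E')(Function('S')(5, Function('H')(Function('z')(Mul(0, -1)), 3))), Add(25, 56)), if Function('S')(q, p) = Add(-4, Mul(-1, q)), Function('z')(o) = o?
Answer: 11664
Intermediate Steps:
Function('E')(L) = Mul(-4, L, Add(13, L)) (Function('E')(L) = Mul(Add(L, Mul(-5, L)), Add(13, L)) = Mul(Mul(-4, L), Add(13, L)) = Mul(-4, L, Add(13, L)))
Mul(Function('E')(Function('S')(5, Function('H')(Function('z')(Mul(0, -1)), 3))), Add(25, 56)) = Mul(Mul(-4, Add(-4, Mul(-1, 5)), Add(13, Add(-4, Mul(-1, 5)))), Add(25, 56)) = Mul(Mul(-4, Add(-4, -5), Add(13, Add(-4, -5))), 81) = Mul(Mul(-4, -9, Add(13, -9)), 81) = Mul(Mul(-4, -9, 4), 81) = Mul(144, 81) = 11664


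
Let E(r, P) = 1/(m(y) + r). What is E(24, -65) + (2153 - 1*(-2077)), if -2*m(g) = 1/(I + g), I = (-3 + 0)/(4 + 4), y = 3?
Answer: 2115021/500 ≈ 4230.0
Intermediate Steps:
I = -3/8 ≈ -0.37500
m(g) = -1/(2*(-3/8 + g))
E(r, P) = 1/(-4/21 + r) (E(r, P) = 1/(-4/(-3 + 8*3) + r) = 1/(-4/(-3 + 24) + r) = 1/(-4/21 + r))
E(24, -65) + (2153 - 1*(-2077)) = 21/(-4 + 21*24) + (2153 - 1*(-2077)) = 21/(-4 + 504) + (2153 + 2077) = 21/500 + 4230 = 2115021/500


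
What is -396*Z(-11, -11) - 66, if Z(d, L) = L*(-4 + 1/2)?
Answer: -15312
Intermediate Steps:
Z(d, L) = -7*L/2 (Z(d, L) = L*(-4 + ½) = L*(-7/2) = -7*L/2)
-396*Z(-11, -11) - 66 = -(-1386)*(-11) - 66 = -396*77/2 - 66 = -15246 - 66 = -15312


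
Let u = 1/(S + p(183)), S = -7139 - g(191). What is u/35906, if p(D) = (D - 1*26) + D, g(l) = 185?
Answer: -1/250767504 ≈ -3.9878e-9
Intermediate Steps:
S = -7324 (S = -7139 - 1*185 = -7139 - 185 = -7324)
p(D) = -26 + 2*D (p(D) = (D - 26) + D = (-26 + D) + D = -26 + 2*D)
u = -1/6984 (u = 1/(-7324 + (-26 + 2*183)) = 1/(-7324 + (-26 + 366)) = 1/(-7324 + 340) = 1/(-6984) = -1/6984 ≈ -0.00014318)
u/35906 = -1/6984/35906 = -1/6984*1/35906 = -1/250767504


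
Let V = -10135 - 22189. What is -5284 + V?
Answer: -37608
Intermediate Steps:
V = -32324
-5284 + V = -5284 - 32324 = -37608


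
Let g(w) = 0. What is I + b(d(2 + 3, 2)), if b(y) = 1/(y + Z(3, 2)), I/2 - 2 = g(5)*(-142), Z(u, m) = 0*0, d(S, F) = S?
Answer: 21/5 ≈ 4.2000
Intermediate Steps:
Z(u, m) = 0
I = 4 (I = 4 + 2*(0*(-142)) = 4 + 2*0 = 4 + 0 = 4)
b(y) = 1/y (b(y) = 1/(y + 0) = 1/y)
I + b(d(2 + 3, 2)) = 4 + 1/(2 + 3) = 4 + 1/5 = 21/5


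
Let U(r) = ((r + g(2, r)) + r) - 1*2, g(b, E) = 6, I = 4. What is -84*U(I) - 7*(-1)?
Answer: -1001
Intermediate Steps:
U(r) = 4 + 2*r (U(r) = ((r + 6) + r) - 1*2 = ((6 + r) + r) - 2 = (6 + 2*r) - 2 = 4 + 2*r)
-84*U(I) - 7*(-1) = -84*(4 + 2*4) - 7*(-1) = -84*(4 + 8) + 7 = -84*12 + 7 = -1008 + 7 = -1001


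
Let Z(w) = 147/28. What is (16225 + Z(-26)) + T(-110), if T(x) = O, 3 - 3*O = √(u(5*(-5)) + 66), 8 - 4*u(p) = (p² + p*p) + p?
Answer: 64925/4 - I*√953/6 ≈ 16231.0 - 5.1451*I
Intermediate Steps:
u(p) = 2 - p²/2 - p/4 (u(p) = 2 - ((p² + p*p) + p)/4 = 2 - ((p² + p²) + p)/4 = 2 - (2*p² + p)/4 = 2 - (p + 2*p²)/4 = 2 + (-p²/2 - p/4) = 2 - p²/2 - p/4)
Z(w) = 21/4 (Z(w) = 147*(1/28) = 21/4)
O = 1 - I*√953/6 (O = 1 - √((2 - (5*(-5))²/2 - 5*(-5)/4) + 66)/3 = 1 - √((2 - ½*(-25)² - ¼*(-25)) + 66)/3 = 1 - √((2 - ½*625 + 25/4) + 66)/3 = 1 - √((2 - 625/2 + 25/4) + 66)/3 = 1 - √(-1217/4 + 66)/3 = 1 - I*√953/6 ≈ 1.0 - 5.1451*I)
T(x) = 1 - I*√953/6
(16225 + Z(-26)) + T(-110) = (16225 + 21/4) + (1 - I*√953/6) = 64921/4 + (1 - I*√953/6) = 64925/4 - I*√953/6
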